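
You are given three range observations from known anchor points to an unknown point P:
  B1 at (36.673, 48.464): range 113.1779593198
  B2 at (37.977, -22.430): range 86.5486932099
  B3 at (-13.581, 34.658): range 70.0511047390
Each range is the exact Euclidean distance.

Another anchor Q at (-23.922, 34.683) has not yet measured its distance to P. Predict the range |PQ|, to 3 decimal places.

65.537

eq1: (x − 36.673)² + (y − 48.464)² = 113.1779593198²
eq2: (x − 37.977)² + (y + 22.430)² = 86.5486932099²
eq3: (x + 13.581)² + (y − 34.658)² = 70.0511047390²
eq2−eq3, eq2−eq1 (x²,y² cancel):
  -103.116·x + 114.176·y = 2023.782117
  -2.608·x + 141.788·y = -3570.263383
det = -103.116·141.788 − 114.176·-2.608 = -14322.840400
x = (2023.782117·141.788 − 114.176·-3570.263383) / -14322.840400 = -48.495019
y = (-103.116·-3570.263383 − 2023.782117·-2.608) / -14322.840400 = -26.072294
|P − Q| = √((-48.495019 − -23.922)² + (-26.072294 − 34.683)²) = 65.536547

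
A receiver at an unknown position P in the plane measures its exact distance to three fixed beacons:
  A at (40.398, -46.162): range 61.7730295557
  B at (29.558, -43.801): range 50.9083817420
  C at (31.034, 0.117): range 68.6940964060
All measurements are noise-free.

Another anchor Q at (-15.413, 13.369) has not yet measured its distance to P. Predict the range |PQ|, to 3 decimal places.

57.998

eq1: (x − 40.398)² + (y + 46.162)² = 61.7730295557²
eq2: (x − 29.558)² + (y + 43.801)² = 50.9083817420²
eq3: (x − 31.034)² + (y − 0.117)² = 68.6940964060²
eq2−eq1, eq2−eq3 (x²,y² cancel):
  21.680·x − 4.722·y = -253.518166
  2.952·x + 87.836·y = -3956.295669
det = 21.680·87.836 − -4.722·2.952 = 1918.223824
x = (-253.518166·87.836 − -4.722·-3956.295669) / 1918.223824 = -21.347691
y = (21.680·-3956.295669 − -253.518166·2.952) / 1918.223824 = -44.324392
|P − Q| = √((-21.347691 − -15.413)² + (-44.324392 − 13.369)²) = 57.997828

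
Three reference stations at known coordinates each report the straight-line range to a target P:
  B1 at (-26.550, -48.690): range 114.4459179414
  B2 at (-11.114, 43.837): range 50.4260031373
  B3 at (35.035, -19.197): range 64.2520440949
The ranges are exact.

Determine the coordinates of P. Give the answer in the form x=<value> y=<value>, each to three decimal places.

eq1: (x + 26.550)² + (y + 48.690)² = 114.4459179414²
eq2: (x + 11.114)² + (y − 43.837)² = 50.4260031373²
eq3: (x − 35.035)² + (y + 19.197)² = 64.2520440949²
eq1−eq2, eq1−eq3 (x²,y² cancel):
  30.872·x + 185.054·y = 9524.671306
  123.170·x + 58.986·y = 7489.900397
det = 30.872·58.986 − 185.054·123.170 = -20972.085388
x = (9524.671306·58.986 − 185.054·7489.900397) / -20972.085388 = 39.300515
y = (30.872·7489.900397 − 9524.671306·123.170) / -20972.085388 = 44.913300

x=39.301 y=44.913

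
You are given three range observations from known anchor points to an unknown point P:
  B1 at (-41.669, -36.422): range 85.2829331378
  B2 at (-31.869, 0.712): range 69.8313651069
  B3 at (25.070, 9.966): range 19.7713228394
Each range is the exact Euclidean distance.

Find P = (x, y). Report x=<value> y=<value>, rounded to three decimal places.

eq1: (x + 41.669)² + (y + 36.422)² = 85.2829331378²
eq2: (x + 31.869)² + (y − 0.712)² = 69.8313651069²
eq3: (x − 25.070)² + (y − 9.966)² = 19.7713228394²
eq1−eq3, eq1−eq2 (x²,y² cancel):
  133.478·x + 92.776·y = 4547.231889
  19.600·x + 74.268·y = 350.031592
det = 133.478·74.268 − 92.776·19.600 = 8094.734504
x = (4547.231889·74.268 − 92.776·350.031592) / 8094.734504 = 37.708375
y = (133.478·350.031592 − 4547.231889·19.600) / 8094.734504 = -5.238495

x=37.708 y=-5.238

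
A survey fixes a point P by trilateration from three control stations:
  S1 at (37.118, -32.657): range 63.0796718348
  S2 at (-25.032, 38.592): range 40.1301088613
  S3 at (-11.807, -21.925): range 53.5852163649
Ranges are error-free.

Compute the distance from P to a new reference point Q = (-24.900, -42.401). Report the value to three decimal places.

77.823

eq1: (x − 37.118)² + (y + 32.657)² = 63.0796718348²
eq2: (x + 25.032)² + (y − 38.592)² = 40.1301088613²
eq3: (x + 11.807)² + (y + 21.925)² = 53.5852163649²
eq1−eq3, eq1−eq2 (x²,y² cancel):
  -97.850·x + 21.464·y = -716.445113
  -124.300·x + 142.498·y = 2040.337277
det = -97.850·142.498 − 21.464·-124.300 = -11275.454100
x = (-716.445113·142.498 − 21.464·2040.337277) / -11275.454100 = 12.938352
y = (-97.850·2040.337277 − -716.445113·-124.300) / -11275.454100 = 25.604391
|P − Q| = √((12.938352 − -24.900)² + (25.604391 − -42.401)²) = 77.823351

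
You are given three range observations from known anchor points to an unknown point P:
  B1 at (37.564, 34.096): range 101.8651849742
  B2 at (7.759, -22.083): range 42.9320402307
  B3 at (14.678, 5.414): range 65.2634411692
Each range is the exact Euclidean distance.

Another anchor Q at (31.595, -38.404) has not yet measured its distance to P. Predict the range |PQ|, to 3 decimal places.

62.064

eq1: (x − 37.564)² + (y − 34.096)² = 101.8651849742²
eq2: (x − 7.759)² + (y + 22.083)² = 42.9320402307²
eq3: (x − 14.678)² + (y − 5.414)² = 65.2634411692²
eq3−eq1, eq3−eq2 (x²,y² cancel):
  45.772·x + 57.364·y = -3788.362925
  -13.838·x − 54.994·y = 2719.262565
det = 45.772·-54.994 − 57.364·-13.838 = -1723.382336
x = (-3788.362925·-54.994 − 57.364·2719.262565) / -1723.382336 = -30.375995
y = (45.772·2719.262565 − -3788.362925·-13.838) / -1723.382336 = -41.803098
|P − Q| = √((-30.375995 − 31.595)² + (-41.803098 − -38.404)²) = 62.064145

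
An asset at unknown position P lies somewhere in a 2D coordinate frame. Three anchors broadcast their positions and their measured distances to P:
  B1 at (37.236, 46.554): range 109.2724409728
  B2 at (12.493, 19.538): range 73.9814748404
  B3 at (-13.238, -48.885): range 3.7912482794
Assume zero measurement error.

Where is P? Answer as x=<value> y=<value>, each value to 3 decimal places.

eq1: (x − 37.236)² + (y − 46.554)² = 109.2724409728²
eq2: (x − 12.493)² + (y − 19.538)² = 73.9814748404²
eq3: (x + 13.238)² + (y + 48.885)² = 3.7912482794²
eq2−eq3, eq2−eq1 (x²,y² cancel):
  -51.462·x − 136.846·y = 7486.064432
  49.486·x + 54.032·y = -3451.221618
det = -51.462·54.032 − -136.846·49.486 = 3991.366372
x = (7486.064432·54.032 − -136.846·-3451.221618) / 3991.366372 = -16.986374
y = (-51.462·-3451.221618 − 7486.064432·49.486) / 3991.366372 = -48.316441

x=-16.986 y=-48.316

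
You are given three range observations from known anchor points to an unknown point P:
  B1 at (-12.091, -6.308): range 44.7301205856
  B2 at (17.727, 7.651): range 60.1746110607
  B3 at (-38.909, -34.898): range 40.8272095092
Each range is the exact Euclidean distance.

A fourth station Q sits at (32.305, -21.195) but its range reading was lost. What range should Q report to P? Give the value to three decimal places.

eq1: (x + 12.091)² + (y + 6.308)² = 44.7301205856²
eq2: (x − 17.727)² + (y − 7.651)² = 60.1746110607²
eq3: (x + 38.909)² + (y + 34.898)² = 40.8272095092²
eq3−eq2, eq3−eq1 (x²,y² cancel):
  113.272·x + 85.098·y = -4313.119135
  53.636·x + 57.180·y = -2879.720191
det = 113.272·57.180 − 85.098·53.636 = 1912.576632
x = (-4313.119135·57.180 − 85.098·-2879.720191) / 1912.576632 = -0.818646
y = (113.272·-2879.720191 − -4313.119135·53.636) / 1912.576632 = -49.594461
|P − Q| = √((-0.818646 − 32.305)² + (-49.594461 − -21.195)²) = 43.631472

43.631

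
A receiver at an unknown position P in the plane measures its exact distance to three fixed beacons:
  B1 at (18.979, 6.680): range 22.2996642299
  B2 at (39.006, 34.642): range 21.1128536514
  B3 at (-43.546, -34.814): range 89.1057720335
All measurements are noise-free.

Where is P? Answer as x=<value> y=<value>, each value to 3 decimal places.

eq1: (x − 18.979)² + (y − 6.680)² = 22.2996642299²
eq2: (x − 39.006)² + (y − 34.642)² = 21.1128536514²
eq3: (x + 43.546)² + (y + 34.814)² = 89.1057720335²
eq1−eq3, eq1−eq2 (x²,y² cancel):
  -125.050·x − 82.988·y = -4739.119714
  40.054·x + 55.924·y = 2368.233794
det = -125.050·55.924 − -82.988·40.054 = -3669.294848
x = (-4739.119714·55.924 − -82.988·2368.233794) / -3669.294848 = 18.667223
y = (-125.050·2368.233794 − -4739.119714·40.054) / -3669.294848 = 28.977485

x=18.667 y=28.977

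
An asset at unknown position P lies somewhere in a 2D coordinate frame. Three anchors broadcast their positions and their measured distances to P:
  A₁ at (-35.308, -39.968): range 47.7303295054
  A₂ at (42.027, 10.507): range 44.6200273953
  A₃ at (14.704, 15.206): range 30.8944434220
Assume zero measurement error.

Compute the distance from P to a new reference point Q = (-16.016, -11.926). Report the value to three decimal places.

20.895

eq1: (x + 35.308)² + (y + 39.968)² = 47.7303295054²
eq2: (x − 42.027)² + (y − 10.507)² = 44.6200273953²
eq3: (x − 14.704)² + (y − 15.206)² = 30.8944434220²
eq1−eq3, eq1−eq2 (x²,y² cancel):
  100.024·x + 110.348·y = -1072.948116
  154.670·x + 100.950·y = -680.192600
det = 100.024·100.950 − 110.348·154.670 = -6970.102360
x = (-1072.948116·100.950 − 110.348·-680.192600) / -6970.102360 = 4.771267
y = (100.024·-680.192600 − -1072.948116·154.670) / -6970.102360 = -14.048187
|P − Q| = √((4.771267 − -16.016)² + (-14.048187 − -11.926)²) = 20.895314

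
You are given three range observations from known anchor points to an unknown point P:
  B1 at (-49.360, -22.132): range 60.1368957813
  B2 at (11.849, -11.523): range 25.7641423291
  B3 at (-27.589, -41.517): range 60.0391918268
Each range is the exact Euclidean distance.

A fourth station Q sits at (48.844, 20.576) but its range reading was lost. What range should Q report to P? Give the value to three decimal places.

eq1: (x + 49.360)² + (y + 22.132)² = 60.1368957813²
eq2: (x − 11.849)² + (y + 11.523)² = 25.7641423291²
eq3: (x + 27.589)² + (y + 41.517)² = 60.0391918268²
eq2−eq1, eq2−eq3 (x²,y² cancel):
  -122.418·x − 21.218·y = -299.598510
  -78.876·x − 59.988·y = -729.277645
det = -122.418·-59.988 − -21.218·-78.876 = 5670.020016
x = (-299.598510·-59.988 − -21.218·-729.277645) / 5670.020016 = 0.440651
y = (-122.418·-729.277645 − -299.598510·-78.876) / 5670.020016 = 11.577663
|P − Q| = √((0.440651 − 48.844)² + (11.577663 − 20.576)²) = 49.232654

49.233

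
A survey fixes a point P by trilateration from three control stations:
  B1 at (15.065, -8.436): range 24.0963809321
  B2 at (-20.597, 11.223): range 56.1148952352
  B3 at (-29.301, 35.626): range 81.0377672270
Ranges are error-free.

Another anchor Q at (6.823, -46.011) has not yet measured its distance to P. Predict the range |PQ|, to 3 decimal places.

15.538

eq1: (x − 15.065)² + (y + 8.436)² = 24.0963809321²
eq2: (x + 20.597)² + (y − 11.223)² = 56.1148952352²
eq3: (x + 29.301)² + (y − 35.626)² = 81.0377672270²
eq3−eq1, eq3−eq2 (x²,y² cancel):
  88.732·x − 88.124·y = 4156.843987
  17.408·x − 48.806·y = 1840.669911
det = 88.732·-48.806 − -88.124·17.408 = -2796.591400
x = (4156.843987·-48.806 − -88.124·1840.669911) / -2796.591400 = 14.543323
y = (88.732·1840.669911 − 4156.843987·17.408) / -2796.591400 = -32.526733
|P − Q| = √((14.543323 − 6.823)² + (-32.526733 − -46.011)²) = 15.537981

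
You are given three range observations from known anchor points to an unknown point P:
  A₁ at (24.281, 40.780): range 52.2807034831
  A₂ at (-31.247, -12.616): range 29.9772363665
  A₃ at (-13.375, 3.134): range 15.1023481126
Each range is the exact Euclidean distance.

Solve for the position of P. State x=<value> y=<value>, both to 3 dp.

eq1: (x − 24.281)² + (y − 40.780)² = 52.2807034831²
eq2: (x + 31.247)² + (y + 12.616)² = 29.9772363665²
eq3: (x + 13.375)² + (y − 3.134)² = 15.1023481126²
eq1−eq3, eq1−eq2 (x²,y² cancel):
  -75.312·x − 75.292·y = 441.328258
  -111.056·x − 106.792·y = 717.600361
det = -75.312·-106.792 − -75.292·-111.056 = -318.909248
x = (441.328258·-106.792 − -75.292·717.600361) / -318.909248 = -21.633863
y = (-75.312·717.600361 − 441.328258·-111.056) / -318.909248 = 15.778054

x=-21.634 y=15.778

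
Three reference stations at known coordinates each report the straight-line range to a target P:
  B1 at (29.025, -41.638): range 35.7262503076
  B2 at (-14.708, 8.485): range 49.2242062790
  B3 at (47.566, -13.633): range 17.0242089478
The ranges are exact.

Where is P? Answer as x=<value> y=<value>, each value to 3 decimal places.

eq1: (x − 29.025)² + (y + 41.638)² = 35.7262503076²
eq2: (x + 14.708)² + (y − 8.485)² = 49.2242062790²
eq3: (x − 47.566)² + (y + 13.633)² = 17.0242089478²
eq2−eq1, eq2−eq3 (x²,y² cancel):
  87.466·x − 100.246·y = 3434.510703
  124.548·x − 44.236·y = 4293.261349
det = 87.466·-44.236 − -100.246·124.548 = 8616.292832
x = (3434.510703·-44.236 − -100.246·4293.261349) / 8616.292832 = 32.317061
y = (87.466·4293.261349 − 3434.510703·124.548) / 8616.292832 = -6.063750

x=32.317 y=-6.064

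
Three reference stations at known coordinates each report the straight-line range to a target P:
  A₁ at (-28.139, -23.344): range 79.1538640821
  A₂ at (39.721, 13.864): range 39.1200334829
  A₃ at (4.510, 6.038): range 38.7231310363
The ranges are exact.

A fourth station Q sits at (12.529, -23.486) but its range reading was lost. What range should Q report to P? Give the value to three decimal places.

eq1: (x + 28.139)² + (y + 23.344)² = 79.1538640821²
eq2: (x − 39.721)² + (y − 13.864)² = 39.1200334829²
eq3: (x − 4.510)² + (y − 6.038)² = 38.7231310363²
eq3−eq1, eq3−eq2 (x²,y² cancel):
  -65.298·x − 58.764·y = -3485.905209
  70.422·x + 15.652·y = 1682.274651
det = -65.298·15.652 − -58.764·70.422 = 3116.234112
x = (-3485.905209·15.652 − -58.764·1682.274651) / 3116.234112 = 14.214529
y = (-65.298·1682.274651 − -3485.905209·70.422) / 3116.234112 = 43.525371
|P − Q| = √((14.214529 − 12.529)² + (43.525371 − -23.486)²) = 67.032566

67.033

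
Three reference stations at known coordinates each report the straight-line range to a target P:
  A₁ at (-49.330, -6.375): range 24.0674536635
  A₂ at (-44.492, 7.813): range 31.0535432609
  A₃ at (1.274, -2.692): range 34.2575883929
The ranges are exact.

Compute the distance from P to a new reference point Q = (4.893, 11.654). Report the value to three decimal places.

45.593

eq1: (x + 49.330)² + (y + 6.375)² = 24.0674536635²
eq2: (x + 44.492)² + (y − 7.813)² = 31.0535432609²
eq3: (x − 1.274)² + (y + 2.692)² = 34.2575883929²
eq3−eq2, eq3−eq1 (x²,y² cancel):
  -91.532·x + 21.010·y = 2240.970906
  -101.208·x − 7.366·y = 3059.559622
det = -91.532·-7.366 − 21.010·-101.208 = 2800.604792
x = (2240.970906·-7.366 − 21.010·3059.559622) / 2800.604792 = -28.846748
y = (-91.532·3059.559622 − 2240.970906·-101.208) / 2800.604792 = -19.011404
|P − Q| = √((-28.846748 − 4.893)² + (-19.011404 − 11.654)²) = 45.593174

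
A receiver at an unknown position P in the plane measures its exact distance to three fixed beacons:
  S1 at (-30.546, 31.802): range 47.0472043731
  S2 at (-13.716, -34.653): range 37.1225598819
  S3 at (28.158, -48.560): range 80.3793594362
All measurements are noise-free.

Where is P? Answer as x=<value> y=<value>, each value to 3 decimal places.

eq1: (x + 30.546)² + (y − 31.802)² = 47.0472043731²
eq2: (x + 13.716)² + (y + 34.653)² = 37.1225598819²
eq3: (x − 28.158)² + (y + 48.560)² = 80.3793594362²
eq1−eq2, eq1−eq3 (x²,y² cancel):
  33.660·x − 132.910·y = 279.888732
  117.408·x − 160.724·y = -3040.880740
det = 33.660·-160.724 − -132.910·117.408 = 10194.727440
x = (279.888732·-160.724 − -132.910·-3040.880740) / 10194.727440 = -44.056920
y = (33.660·-3040.880740 − 279.888732·117.408) / 10194.727440 = -13.263446

x=-44.057 y=-13.263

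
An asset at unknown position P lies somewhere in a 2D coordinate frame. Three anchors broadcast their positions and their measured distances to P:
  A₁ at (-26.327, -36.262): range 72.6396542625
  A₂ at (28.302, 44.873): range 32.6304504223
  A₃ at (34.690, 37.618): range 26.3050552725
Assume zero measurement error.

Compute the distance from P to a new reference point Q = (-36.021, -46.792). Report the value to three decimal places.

eq1: (x + 26.327)² + (y + 36.262)² = 72.6396542625²
eq2: (x − 28.302)² + (y − 44.873)² = 32.6304504223²
eq3: (x − 34.690)² + (y − 37.618)² = 26.3050552725²
eq2−eq3, eq2−eq1 (x²,y² cancel):
  12.776·x − 14.510·y = 176.711053
  -109.258·x − 162.270·y = -5018.318837
det = 12.776·-162.270 − -14.510·-109.258 = -3658.495100
x = (176.711053·-162.270 − -14.510·-5018.318837) / -3658.495100 = 27.741108
y = (12.776·-5018.318837 − 176.711053·-109.258) / -3658.495100 = 12.247371
|P − Q| = √((27.741108 − -36.021)² + (12.247371 − -46.792)²) = 86.897950

86.898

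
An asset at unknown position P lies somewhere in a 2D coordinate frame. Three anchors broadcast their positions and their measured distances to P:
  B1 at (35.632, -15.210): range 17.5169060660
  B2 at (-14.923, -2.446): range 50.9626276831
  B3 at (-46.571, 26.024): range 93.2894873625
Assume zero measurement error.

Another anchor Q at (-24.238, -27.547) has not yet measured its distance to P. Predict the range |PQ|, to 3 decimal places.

51.816

eq1: (x − 35.632)² + (y + 15.210)² = 17.5169060660²
eq2: (x + 14.923)² + (y + 2.446)² = 50.9626276831²
eq3: (x + 46.571)² + (y − 26.024)² = 93.2894873625²
eq1−eq2, eq1−eq3 (x²,y² cancel):
  -101.110·x + 25.528·y = -3562.652101
  -164.406·x + 82.468·y = -7050.963361
det = -101.110·82.468 − 25.528·-164.406 = -4141.383112
x = (-3562.652101·82.468 − 25.528·-7050.963361) / -4141.383112 = 27.480626
y = (-101.110·-7050.963361 − -3562.652101·-164.406) / -4141.383112 = -30.714744
|P − Q| = √((27.480626 − -24.238)² + (-30.714744 − -27.547)²) = 51.815547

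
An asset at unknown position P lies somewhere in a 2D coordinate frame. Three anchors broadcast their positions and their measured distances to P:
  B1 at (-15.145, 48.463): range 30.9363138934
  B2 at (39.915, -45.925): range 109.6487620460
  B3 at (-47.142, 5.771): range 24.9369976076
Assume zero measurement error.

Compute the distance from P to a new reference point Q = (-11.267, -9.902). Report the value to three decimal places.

eq1: (x + 15.145)² + (y − 48.463)² = 30.9363138934²
eq2: (x − 39.915)² + (y + 45.925)² = 109.6487620460²
eq3: (x + 47.142)² + (y − 5.771)² = 24.9369976076²
eq1−eq2, eq1−eq3 (x²,y² cancel):
  110.120·x − 188.776·y = -9941.516045
  -63.994·x − 85.384·y = 12.840879
det = 110.120·-85.384 − -188.776·-63.994 = -21483.017424
x = (-9941.516045·-85.384 − -188.776·12.840879) / -21483.017424 = -39.625274
y = (110.120·12.840879 − -9941.516045·-63.994) / -21483.017424 = 29.548146
|P − Q| = √((-39.625274 − -11.267)² + (29.548146 − -9.902)²) = 48.585036

48.585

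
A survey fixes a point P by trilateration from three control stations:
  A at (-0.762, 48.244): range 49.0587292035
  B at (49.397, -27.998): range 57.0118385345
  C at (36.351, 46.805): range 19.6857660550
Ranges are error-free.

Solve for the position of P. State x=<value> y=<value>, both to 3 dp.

x=44.272 y=28.783

eq1: (x + 0.762)² + (y − 48.244)² = 49.0587292035²
eq2: (x − 49.397)² + (y + 27.998)² = 57.0118385345²
eq3: (x − 36.351)² + (y − 46.805)² = 19.6857660550²
eq1−eq3, eq1−eq2 (x²,y² cancel):
  74.226·x − 2.878·y = 3203.268572
  100.318·x − 152.484·y = 52.296611
det = 74.226·-152.484 − -2.878·100.318 = -11029.562180
x = (3203.268572·-152.484 − -2.878·52.296611) / -11029.562180 = 44.271630
y = (74.226·52.296611 − 3203.268572·100.318) / -11029.562180 = 28.782986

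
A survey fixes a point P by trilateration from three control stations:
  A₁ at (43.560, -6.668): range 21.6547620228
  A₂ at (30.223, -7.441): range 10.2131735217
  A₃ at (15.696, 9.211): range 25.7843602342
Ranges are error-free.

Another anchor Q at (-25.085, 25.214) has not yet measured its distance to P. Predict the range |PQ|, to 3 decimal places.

eq1: (x − 43.560)² + (y + 6.668)² = 21.6547620228²
eq2: (x − 30.223)² + (y + 7.441)² = 10.2131735217²
eq3: (x − 15.696)² + (y − 9.211)² = 25.7843602342²
eq1−eq2, eq1−eq3 (x²,y² cancel):
  -26.674·x − 1.546·y = -608.517809
  -55.728·x + 31.758·y = -1806.633401
det = -26.674·31.758 − -1.546·-55.728 = -933.268380
x = (-608.517809·31.758 − -1.546·-1806.633401) / -933.268380 = 23.699896
y = (-26.674·-1806.633401 − -608.517809·-55.728) / -933.268380 = -15.299628
|P − Q| = √((23.699896 − -25.085)² + (-15.299628 − 25.214)²) = 63.413880

63.414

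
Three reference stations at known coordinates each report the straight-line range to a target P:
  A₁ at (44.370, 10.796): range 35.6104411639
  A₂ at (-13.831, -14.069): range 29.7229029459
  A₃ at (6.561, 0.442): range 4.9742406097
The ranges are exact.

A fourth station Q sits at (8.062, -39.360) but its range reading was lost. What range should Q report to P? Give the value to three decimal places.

eq1: (x − 44.370)² + (y − 10.796)² = 35.6104411639²
eq2: (x + 13.831)² + (y + 14.069)² = 29.7229029459²
eq3: (x − 6.561)² + (y − 0.442)² = 4.9742406097²
eq3−eq2, eq3−eq1 (x²,y² cancel):
  -40.784·x − 29.022·y = -512.716653
  75.618·x + 20.708·y = 798.647981
det = -40.784·20.708 − -29.022·75.618 = 1350.030524
x = (-512.716653·20.708 − -29.022·798.647981) / 1350.030524 = 9.304253
y = (-40.784·798.647981 − -512.716653·75.618) / 1350.030524 = 4.591414
|P − Q| = √((9.304253 − 8.062)² + (4.591414 − -39.360)²) = 43.968966

43.969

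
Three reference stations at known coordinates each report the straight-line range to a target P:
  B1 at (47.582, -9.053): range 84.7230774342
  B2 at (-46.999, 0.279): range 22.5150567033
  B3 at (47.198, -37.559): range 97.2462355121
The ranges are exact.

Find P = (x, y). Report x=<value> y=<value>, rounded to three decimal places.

eq1: (x − 47.582)² + (y + 9.053)² = 84.7230774342²
eq2: (x + 46.999)² + (y − 0.279)² = 22.5150567033²
eq3: (x − 47.198)² + (y + 37.559)² = 97.2462355121²
eq2−eq3, eq2−eq1 (x²,y² cancel):
  188.394·x − 75.676·y = -7520.556700
  189.162·x − 18.664·y = -6534.052381
det = 188.394·-18.664 − -75.676·189.162 = 10798.837896
x = (-7520.556700·-18.664 − -75.676·-6534.052381) / 10798.837896 = -32.791239
y = (188.394·-6534.052381 − -7520.556700·189.162) / 10798.837896 = 17.745176

x=-32.791 y=17.745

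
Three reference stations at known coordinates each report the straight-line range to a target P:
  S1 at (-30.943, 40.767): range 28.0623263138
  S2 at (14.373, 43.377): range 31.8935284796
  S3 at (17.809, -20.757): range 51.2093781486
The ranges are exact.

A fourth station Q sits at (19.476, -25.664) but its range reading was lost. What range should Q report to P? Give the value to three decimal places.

eq1: (x + 30.943)² + (y − 40.767)² = 28.0623263138²
eq2: (x − 14.373)² + (y − 43.377)² = 31.8935284796²
eq3: (x − 17.809)² + (y + 20.757)² = 51.2093781486²
eq2−eq1, eq2−eq3 (x²,y² cancel):
  -90.632·x − 5.220·y = 760.973281
  6.872·x − 128.268·y = -2945.336979
det = -90.632·-128.268 − -5.220·6.872 = 11661.057216
x = (760.973281·-128.268 − -5.220·-2945.336979) / 11661.057216 = -9.688931
y = (-90.632·-2945.336979 − 760.973281·6.872) / 11661.057216 = 22.443280
|P − Q| = √((-9.688931 − 19.476)² + (22.443280 − -25.664)²) = 56.257476

56.257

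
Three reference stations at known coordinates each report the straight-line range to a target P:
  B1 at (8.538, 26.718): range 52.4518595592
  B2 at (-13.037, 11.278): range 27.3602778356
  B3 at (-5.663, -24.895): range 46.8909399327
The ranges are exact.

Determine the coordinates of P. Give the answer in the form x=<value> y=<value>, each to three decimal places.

eq1: (x − 8.538)² + (y − 26.718)² = 52.4518595592²
eq2: (x + 13.037)² + (y − 11.278)² = 27.3602778356²
eq3: (x + 5.663)² + (y + 24.895)² = 46.8909399327²
eq2−eq1, eq2−eq3 (x²,y² cancel):
  43.150·x + 30.880·y = -1513.020453
  14.748·x − 72.346·y = -1095.501504
det = 43.150·-72.346 − 30.880·14.748 = -3577.148140
x = (-1513.020453·-72.346 − 30.880·-1095.501504) / -3577.148140 = -40.057067
y = (43.150·-1095.501504 − -1513.020453·14.748) / -3577.148140 = 6.976749

x=-40.057 y=6.977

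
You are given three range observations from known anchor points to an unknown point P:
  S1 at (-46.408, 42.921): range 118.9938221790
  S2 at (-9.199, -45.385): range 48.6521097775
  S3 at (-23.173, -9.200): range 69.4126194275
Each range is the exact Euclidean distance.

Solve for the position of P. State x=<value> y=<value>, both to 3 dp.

eq1: (x + 46.408)² + (y − 42.921)² = 118.9938221790²
eq2: (x + 9.199)² + (y + 45.385)² = 48.6521097775²
eq3: (x + 23.173)² + (y + 9.200)² = 69.4126194275²
eq2−eq1, eq2−eq3 (x²,y² cancel):
  -74.418·x + 176.612·y = -9941.007052
  -27.948·x + 72.370·y = -3973.875847
det = -74.418·72.370 − 176.612·-27.948 = -449.678484
x = (-9941.007052·72.370 − 176.612·-3973.875847) / -449.678484 = 39.131335
y = (-74.418·-3973.875847 − -9941.007052·-27.948) / -449.678484 = -39.798719

x=39.131 y=-39.799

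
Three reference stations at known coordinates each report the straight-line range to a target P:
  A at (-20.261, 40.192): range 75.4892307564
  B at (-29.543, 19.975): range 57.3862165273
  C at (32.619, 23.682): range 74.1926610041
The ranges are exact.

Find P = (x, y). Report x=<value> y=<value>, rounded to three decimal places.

eq1: (x + 20.261)² + (y − 40.192)² = 75.4892307564²
eq2: (x + 29.543)² + (y − 19.975)² = 57.3862165273²
eq3: (x − 32.619)² + (y − 23.682)² = 74.1926610041²
eq3−eq2, eq3−eq1 (x²,y² cancel):
  -124.324·x − 7.414·y = 1858.326289
  -105.760·x + 33.020·y = 206.995687
det = -124.324·33.020 − -7.414·-105.760 = -4889.283120
x = (1858.326289·33.020 − -7.414·206.995687) / -4889.283120 = -12.864176
y = (-124.324·206.995687 − 1858.326289·-105.760) / -4889.283120 = -34.933967

x=-12.864 y=-34.934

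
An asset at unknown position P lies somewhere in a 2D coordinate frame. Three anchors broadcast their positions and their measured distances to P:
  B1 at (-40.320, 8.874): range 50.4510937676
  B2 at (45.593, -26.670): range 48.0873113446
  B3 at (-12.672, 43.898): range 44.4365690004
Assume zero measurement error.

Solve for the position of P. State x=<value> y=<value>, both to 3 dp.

x=10.031 y=5.699

eq1: (x + 40.320)² + (y − 8.874)² = 50.4510937676²
eq2: (x − 45.593)² + (y + 26.670)² = 48.0873113446²
eq3: (x + 12.672)² + (y − 43.898)² = 44.4365690004²
eq3−eq1, eq3−eq2 (x²,y² cancel):
  -55.296·x − 70.048·y = -953.867910
  116.530·x − 141.136·y = 364.615713
det = -55.296·-141.136 − -70.048·116.530 = 15966.949696
x = (-953.867910·-141.136 − -70.048·364.615713) / 15966.949696 = 10.031077
y = (-55.296·364.615713 − -953.867910·116.530) / 15966.949696 = 5.698799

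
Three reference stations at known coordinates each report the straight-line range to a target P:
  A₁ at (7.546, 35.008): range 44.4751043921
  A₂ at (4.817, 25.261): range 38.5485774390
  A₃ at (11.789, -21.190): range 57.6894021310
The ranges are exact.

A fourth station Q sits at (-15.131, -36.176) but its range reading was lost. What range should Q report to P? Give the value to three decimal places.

54.750

eq1: (x − 7.546)² + (y − 35.008)² = 44.4751043921²
eq2: (x − 4.817)² + (y − 25.261)² = 38.5485774390²
eq3: (x − 11.789)² + (y + 21.190)² = 57.6894021310²
eq1−eq3, eq1−eq2 (x²,y² cancel):
  8.486·x − 112.396·y = -2044.537767
  -5.458·x − 19.494·y = -129.138482
det = 8.486·-19.494 − -112.396·-5.458 = -778.883452
x = (-2044.537767·-19.494 − -112.396·-129.138482) / -778.883452 = -32.535767
y = (8.486·-129.138482 − -2044.537767·-5.458) / -778.883452 = 15.734005
|P − Q| = √((-32.535767 − -15.131)² + (15.734005 − -36.176)²) = 54.750110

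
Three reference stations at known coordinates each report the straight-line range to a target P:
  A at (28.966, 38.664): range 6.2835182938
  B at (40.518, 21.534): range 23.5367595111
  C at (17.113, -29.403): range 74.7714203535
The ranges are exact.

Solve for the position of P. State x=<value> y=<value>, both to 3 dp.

x=32.685 y=43.729

eq1: (x − 28.966)² + (y − 38.664)² = 6.2835182938²
eq2: (x − 40.518)² + (y − 21.534)² = 23.5367595111²
eq3: (x − 17.113)² + (y + 29.403)² = 74.7714203535²
eq3−eq1, eq3−eq2 (x²,y² cancel):
  23.706·x + 136.134·y = 6727.825574
  46.810·x + 101.874·y = 5984.816555
det = 23.706·101.874 − 136.134·46.810 = -3957.407496
x = (6727.825574·101.874 − 136.134·5984.816555) / -3957.407496 = 32.684659
y = (23.706·5984.816555 − 6727.825574·46.810) / -3957.407496 = 43.728995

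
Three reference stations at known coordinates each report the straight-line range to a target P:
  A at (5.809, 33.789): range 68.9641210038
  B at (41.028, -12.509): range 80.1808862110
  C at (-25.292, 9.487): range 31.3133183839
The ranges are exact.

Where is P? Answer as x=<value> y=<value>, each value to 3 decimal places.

eq1: (x − 5.809)² + (y − 33.789)² = 68.9641210038²
eq2: (x − 41.028)² + (y + 12.509)² = 80.1808862110²
eq3: (x + 25.292)² + (y − 9.487)² = 31.3133183839²
eq1−eq2, eq1−eq3 (x²,y² cancel):
  70.438·x − 92.596·y = -1008.593665
  -62.202·x − 48.604·y = 3329.773509
det = 70.438·-48.604 − -92.596·-62.202 = -9183.224944
x = (-1008.593665·-48.604 − -92.596·3329.773509) / -9183.224944 = -38.912843
y = (70.438·3329.773509 − -1008.593665·-62.202) / -9183.224944 = -18.708683

x=-38.913 y=-18.709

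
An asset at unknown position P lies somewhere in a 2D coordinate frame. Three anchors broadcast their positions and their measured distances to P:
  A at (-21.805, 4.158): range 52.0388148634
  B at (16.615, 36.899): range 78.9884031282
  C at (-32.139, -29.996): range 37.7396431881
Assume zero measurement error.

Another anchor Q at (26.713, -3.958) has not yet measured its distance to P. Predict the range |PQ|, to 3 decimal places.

eq1: (x + 21.805)² + (y − 4.158)² = 52.0388148634²
eq2: (x − 16.615)² + (y − 36.899)² = 78.9884031282²
eq3: (x + 32.139)² + (y + 29.996)² = 37.7396431881²
eq2−eq3, eq2−eq1 (x²,y² cancel):
  -97.508·x − 133.790·y = 5109.968072
  -76.840·x − 65.482·y = 2386.282139
det = -97.508·-65.482 − -133.790·-76.840 = -3895.404744
x = (5109.968072·-65.482 − -133.790·2386.282139) / -3895.404744 = 3.940603
y = (-97.508·2386.282139 − 5109.968072·-76.840) / -3895.404744 = -41.065912
|P − Q| = √((3.940603 − 26.713)² + (-41.065912 − -3.958)²) = 43.538250

43.538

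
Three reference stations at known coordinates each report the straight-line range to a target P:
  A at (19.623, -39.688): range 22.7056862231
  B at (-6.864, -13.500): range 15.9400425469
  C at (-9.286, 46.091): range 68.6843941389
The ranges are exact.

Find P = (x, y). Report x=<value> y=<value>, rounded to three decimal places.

x=7.445 y=-20.525

eq1: (x − 19.623)² + (y + 39.688)² = 22.7056862231²
eq2: (x + 6.864)² + (y + 13.500)² = 15.9400425469²
eq3: (x + 9.286)² + (y − 46.091)² = 68.6843941389²
eq1−eq3, eq1−eq2 (x²,y² cancel):
  -57.818·x + 171.558·y = -3951.587207
  -52.974·x + 52.376·y = -1469.371747
det = -57.818·52.376 − 171.558·-52.974 = 6059.837924
x = (-3951.587207·52.376 − 171.558·-1469.371747) / 6059.837924 = 7.444778
y = (-57.818·-1469.371747 − -3951.587207·-52.974) / 6059.837924 = -20.524517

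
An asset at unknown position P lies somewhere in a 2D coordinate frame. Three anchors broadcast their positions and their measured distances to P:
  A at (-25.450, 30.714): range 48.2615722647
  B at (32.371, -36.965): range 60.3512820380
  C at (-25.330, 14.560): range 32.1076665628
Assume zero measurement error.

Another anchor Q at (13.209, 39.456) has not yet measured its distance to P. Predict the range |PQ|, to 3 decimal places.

68.493

eq1: (x + 25.450)² + (y − 30.714)² = 48.2615722647²
eq2: (x − 32.371)² + (y + 36.965)² = 60.3512820380²
eq3: (x + 25.330)² + (y − 14.560)² = 32.1076665628²
eq2−eq3, eq2−eq1 (x²,y² cancel):
  -115.402·x + 103.050·y = 1050.684626
  -115.642·x + 135.358·y = 489.857316
det = -115.402·135.358 − 103.050·-115.642 = -3703.675816
x = (1050.684626·135.358 − 103.050·489.857316) / -3703.675816 = -24.769655
y = (-115.402·489.857316 − 1050.684626·-115.642) / -3703.675816 = -17.542777
|P − Q| = √((-24.769655 − 13.209)² + (-17.542777 − 39.456)²) = 68.492619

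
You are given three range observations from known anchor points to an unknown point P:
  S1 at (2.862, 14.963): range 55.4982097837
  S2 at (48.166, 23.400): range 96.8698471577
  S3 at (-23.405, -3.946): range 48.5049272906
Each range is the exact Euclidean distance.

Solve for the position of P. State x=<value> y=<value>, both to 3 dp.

x=-47.581 y=38.104

eq1: (x − 2.862)² + (y − 14.963)² = 55.4982097837²
eq2: (x − 48.166)² + (y − 23.400)² = 96.8698471577²
eq3: (x + 23.405)² + (y + 3.946)² = 48.5049272906²
eq1−eq2, eq1−eq3 (x²,y² cancel):
  90.608·x + 16.874·y = -3668.274856
  -52.534·x − 37.818·y = 1058.605846
det = 90.608·-37.818 − 16.874·-52.534 = -2540.154628
x = (-3668.274856·-37.818 − 16.874·1058.605846) / -2540.154628 = -47.581317
y = (90.608·1058.605846 − -3668.274856·-52.534) / -2540.154628 = 38.104370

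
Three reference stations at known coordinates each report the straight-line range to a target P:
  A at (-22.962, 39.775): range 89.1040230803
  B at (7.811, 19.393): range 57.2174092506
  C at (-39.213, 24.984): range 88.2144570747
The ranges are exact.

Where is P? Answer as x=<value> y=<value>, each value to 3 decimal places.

x=25.427 y=-35.045

eq1: (x + 22.962)² + (y − 39.775)² = 89.1040230803²
eq2: (x − 7.811)² + (y − 19.393)² = 57.2174092506²
eq3: (x + 39.213)² + (y − 24.984)² = 88.2144570747²
eq2−eq1, eq2−eq3 (x²,y² cancel):
  -61.546·x + 40.764·y = -2993.491109
  -94.048·x + 11.182·y = -2783.199061
det = -61.546·11.182 − 40.764·-94.048 = 3145.565300
x = (-2993.491109·11.182 − 40.764·-2783.199061) / 3145.565300 = 25.426625
y = (-61.546·-2783.199061 − -2993.491109·-94.048) / 3145.565300 = -35.045237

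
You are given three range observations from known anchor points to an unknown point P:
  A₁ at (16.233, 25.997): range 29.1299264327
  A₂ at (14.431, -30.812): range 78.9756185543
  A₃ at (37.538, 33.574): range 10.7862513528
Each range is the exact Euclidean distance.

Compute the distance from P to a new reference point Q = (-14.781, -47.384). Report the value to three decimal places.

106.228

eq1: (x − 16.233)² + (y − 25.997)² = 29.1299264327²
eq2: (x − 14.431)² + (y + 30.812)² = 78.9756185543²
eq3: (x − 37.538)² + (y − 33.574)² = 10.7862513528²
eq1−eq3, eq1−eq2 (x²,y² cancel):
  42.610·x + 15.154·y = 2329.170018
  -3.604·x − 113.618·y = -5170.316905
det = 42.610·-113.618 − 15.154·-3.604 = -4786.647964
x = (2329.170018·-113.618 − 15.154·-5170.316905) / -4786.647964 = 38.917559
y = (42.610·-5170.316905 − 2329.170018·-3.604) / -4786.647964 = 44.271665
|P − Q| = √((38.917559 − -14.781)² + (44.271665 − -47.384)²) = 106.227568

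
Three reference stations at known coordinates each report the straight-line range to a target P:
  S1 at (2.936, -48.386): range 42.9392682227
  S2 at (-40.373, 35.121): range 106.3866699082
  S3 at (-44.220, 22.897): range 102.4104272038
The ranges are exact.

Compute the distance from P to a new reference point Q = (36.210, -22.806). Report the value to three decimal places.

10.816

eq1: (x − 2.936)² + (y + 48.386)² = 42.9392682227²
eq2: (x + 40.373)² + (y − 35.121)² = 106.3866699082²
eq3: (x + 44.220)² + (y − 22.897)² = 102.4104272038²
eq1−eq3, eq1−eq2 (x²,y² cancel):
  -94.312·x + 142.566·y = -8514.258928
  -86.618·x + 167.014·y = -8960.704101
det = -94.312·167.014 − 142.566·-86.618 = -3402.642580
x = (-8514.258928·167.014 − 142.566·-8960.704101) / -3402.642580 = 42.469550
y = (-94.312·-8960.704101 − -8514.258928·-86.618) / -3402.642580 = -31.626550
|P − Q| = √((42.469550 − 36.210)² + (-31.626550 − -22.806)²) = 10.815917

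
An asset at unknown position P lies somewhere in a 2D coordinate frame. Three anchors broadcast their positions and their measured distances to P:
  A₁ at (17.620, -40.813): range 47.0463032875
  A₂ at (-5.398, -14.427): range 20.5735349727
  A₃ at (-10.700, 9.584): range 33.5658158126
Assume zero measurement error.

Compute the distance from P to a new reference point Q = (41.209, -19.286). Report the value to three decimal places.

66.185

eq1: (x − 17.620)² + (y + 40.813)² = 47.0463032875²
eq2: (x + 5.398)² + (y + 14.427)² = 20.5735349727²
eq3: (x + 10.700)² + (y − 9.584)² = 33.5658158126²
eq1−eq3, eq1−eq2 (x²,y² cancel):
  -56.640·x + 100.794·y = -683.131651
  -46.036·x + 52.772·y = 51.195676
det = -56.640·52.772 − 100.794·-46.036 = 1651.146504
x = (-683.131651·52.772 − 100.794·51.195676) / 1651.146504 = -24.958682
y = (-56.640·51.195676 − -683.131651·-46.036) / 1651.146504 = -20.802740
|P − Q| = √((-24.958682 − 41.209)² + (-20.802740 − -19.286)²) = 66.185064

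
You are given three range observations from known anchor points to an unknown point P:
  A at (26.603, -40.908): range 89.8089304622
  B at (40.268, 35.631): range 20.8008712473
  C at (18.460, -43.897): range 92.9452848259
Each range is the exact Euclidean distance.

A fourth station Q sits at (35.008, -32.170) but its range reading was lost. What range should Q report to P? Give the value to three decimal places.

eq1: (x − 26.603)² + (y + 40.908)² = 89.8089304622²
eq2: (x − 40.268)² + (y − 35.631)² = 20.8008712473²
eq3: (x − 18.460)² + (y + 43.897)² = 92.9452848259²
eq2−eq1, eq2−eq3 (x²,y² cancel):
  -27.330·x − 153.078·y = -8142.863658
  -43.616·x − 159.056·y = -8829.511503
det = -27.330·-159.056 − -153.078·-43.616 = -2329.649568
x = (-8142.863658·-159.056 − -153.078·-8829.511503) / -2329.649568 = 24.223660
y = (-27.330·-8829.511503 − -8142.863658·-43.616) / -2329.649568 = 48.869407
|P − Q| = √((24.223660 − 35.008)² + (48.869407 − -32.170)²) = 81.753822

81.754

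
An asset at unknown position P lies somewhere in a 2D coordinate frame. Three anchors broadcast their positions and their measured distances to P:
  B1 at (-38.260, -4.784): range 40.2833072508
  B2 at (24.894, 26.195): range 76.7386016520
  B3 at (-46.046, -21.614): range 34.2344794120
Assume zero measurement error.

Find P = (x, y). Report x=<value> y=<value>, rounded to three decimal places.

x=-16.296 y=-38.552

eq1: (x + 38.260)² + (y + 4.784)² = 40.2833072508²
eq2: (x − 24.894)² + (y − 26.195)² = 76.7386016520²
eq3: (x + 46.046)² + (y + 21.614)² = 34.2344794120²
eq2−eq1, eq2−eq3 (x²,y² cancel):
  -126.308·x − 61.958·y = 4446.893135
  -141.880·x − 95.618·y = 5998.323254
det = -126.308·-95.618 − -61.958·-141.880 = 3286.717304
x = (4446.893135·-95.618 − -61.958·5998.323254) / 3286.717304 = -16.295565
y = (-126.308·5998.323254 − 4446.893135·-141.880) / 3286.717304 = -38.552453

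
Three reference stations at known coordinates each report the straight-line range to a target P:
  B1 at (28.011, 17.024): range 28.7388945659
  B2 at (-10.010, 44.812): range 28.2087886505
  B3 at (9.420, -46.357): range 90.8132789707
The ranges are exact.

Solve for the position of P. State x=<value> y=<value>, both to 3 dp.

x=18.188 y=44.032

eq1: (x − 28.011)² + (y − 17.024)² = 28.7388945659²
eq2: (x + 10.010)² + (y − 44.812)² = 28.2087886505²
eq3: (x − 9.420)² + (y + 46.357)² = 90.8132789707²
eq3−eq2, eq3−eq1 (x²,y² cancel):
  -38.860·x + 182.338·y = 7321.923475
  37.182·x + 126.762·y = 6257.852425
det = -38.860·126.762 − 182.338·37.182 = -11705.662836
x = (7321.923475·126.762 − 182.338·6257.852425) / -11705.662836 = 18.188003
y = (-38.860·6257.852425 − 7321.923475·37.182) / -11705.662836 = 44.032013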